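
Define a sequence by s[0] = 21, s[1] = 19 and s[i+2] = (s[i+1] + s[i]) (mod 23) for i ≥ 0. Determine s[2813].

Computing terms: s[0] = 21; s[1] = 19; s[2] = 17; s[3] = 13; s[4] = 7; s[5] = 20; s[6] = 4; s[7] = 1; s[8] = 5; s[9] = 6; s[10] = 11; s[11] = 17; s[12] = 5; s[13] = 22; s[14] = 4; s[15] = 3; s[16] = 7; s[17] = 10; s[18] = 17; s[19] = 4; s[20] = 21; s[21] = 2; s[22] = 0; s[23] = 2; s[24] = 2; s[25] = 4; s[26] = 6; s[27] = 10; s[28] = 16; s[29] = 3; s[30] = 19; s[31] = 22; s[32] = 18; s[33] = 17; s[34] = 12; s[35] = 6; s[36] = 18; s[37] = 1; s[38] = 19; s[39] = 20; s[40] = 16; s[41] = 13; s[42] = 6; s[43] = 19; s[44] = 2; s[45] = 21; s[46] = 0; s[47] = 21; s[48] = 21; s[49] = 19.
Since (s[48], s[49]) = (s[0], s[1]) = (21, 19) (two consecutive terms determine the rest), the sequence is periodic with period 48.
So s[2813] = s[0 + ((2813-0) mod 48)] = s[29] = 3.

3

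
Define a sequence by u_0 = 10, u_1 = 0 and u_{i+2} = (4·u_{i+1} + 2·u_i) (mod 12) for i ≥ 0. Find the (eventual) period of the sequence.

Listing terms: u_0 = 10, u_1 = 0, u_2 = 8, u_3 = 8, u_4 = 0, u_5 = 4, u_6 = 4, u_7 = 0, u_8 = 8.
Since (u_7, u_8) = (u_1, u_2) = (0, 8) (two consecutive terms determine the rest), the sequence is eventually periodic: after a pre-period of length 1 it cycles with period 6.

6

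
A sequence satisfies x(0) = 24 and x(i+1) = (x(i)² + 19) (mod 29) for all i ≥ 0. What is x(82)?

12

Listing terms: x(0) = 24,  x(1) = 15,  x(2) = 12,  x(3) = 18,  x(4) = 24.
The sequence repeats with period 4.
(82 - 0) mod 4 = 2, so x(82) = x(2) = 12.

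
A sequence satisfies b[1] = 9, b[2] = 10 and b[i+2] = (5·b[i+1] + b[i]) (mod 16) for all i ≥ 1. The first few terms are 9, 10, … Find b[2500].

1

b[1] = 9; b[2] = 10; b[3] = 11; b[4] = 1; b[5] = 0; b[6] = 1; b[7] = 5; b[8] = 10; b[9] = 7; b[10] = 13; b[11] = 8; b[12] = 5; b[13] = 1; b[14] = 10; b[15] = 3; b[16] = 9; b[17] = 0; b[18] = 9; b[19] = 13; b[20] = 10; b[21] = 15; b[22] = 5; b[23] = 8; b[24] = 13; b[25] = 9; b[26] = 10.
The sequence repeats with period 24.
So b[2500] = b[1 + ((2500-1) mod 24)] = b[4] = 1.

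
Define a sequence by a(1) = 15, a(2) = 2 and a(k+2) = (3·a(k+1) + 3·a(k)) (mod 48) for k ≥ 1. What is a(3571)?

15

a(1) = 15, a(2) = 2, a(3) = 3, a(4) = 15, a(5) = 6, a(6) = 15, a(7) = 15, a(8) = 42, a(9) = 27, a(10) = 15, a(11) = 30, a(12) = 39, a(13) = 15, a(14) = 18, a(15) = 3, a(16) = 15.
Since (a(15), a(16)) = (a(3), a(4)) = (3, 15) (two consecutive terms determine the rest), the sequence is eventually periodic: after a pre-period of length 2 it cycles with period 12.
For k ≥ 3, a(k) depends only on (k - 3) mod 12. (3571 - 3) mod 12 = 4, so a(3571) = a(7) = 15.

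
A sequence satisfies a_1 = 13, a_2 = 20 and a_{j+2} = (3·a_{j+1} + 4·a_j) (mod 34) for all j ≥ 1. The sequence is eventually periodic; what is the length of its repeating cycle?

4

a_1 = 13, a_2 = 20, a_3 = 10, a_4 = 8, a_5 = 30, a_6 = 20, a_7 = 10.
Since (a_6, a_7) = (a_2, a_3) = (20, 10) (two consecutive terms determine the rest), the sequence is eventually periodic: after a pre-period of length 1 it cycles with period 4.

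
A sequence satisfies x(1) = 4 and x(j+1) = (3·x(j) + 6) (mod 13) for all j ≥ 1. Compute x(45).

8

Computing terms: x(1) = 4, x(2) = 5, x(3) = 8, x(4) = 4.
The sequence repeats with period 3.
So x(45) = x(1 + ((45-1) mod 3)) = x(3) = 8.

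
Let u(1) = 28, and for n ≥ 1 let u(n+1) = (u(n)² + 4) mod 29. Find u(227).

Listing terms: u(1) = 28, u(2) = 5, u(3) = 0, u(4) = 4, u(5) = 20, u(6) = 27, u(7) = 8, u(8) = 10, u(9) = 17, u(10) = 3, u(11) = 13, u(12) = 28.
Since u(12) = u(1) = 28, the sequence is periodic with period 11.
So u(227) = u(1 + ((227-1) mod 11)) = u(7) = 8.

8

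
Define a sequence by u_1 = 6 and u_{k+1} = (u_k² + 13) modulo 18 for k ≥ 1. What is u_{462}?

Listing terms: u_1 = 6,  u_2 = 13,  u_3 = 2,  u_4 = 17,  u_5 = 14,  u_6 = 11,  u_7 = 8,  u_8 = 5,  u_9 = 2.
Since u_9 = u_3 = 2, the sequence is eventually periodic: after a pre-period of length 2 it cycles with period 6.
For k ≥ 3, u_k depends only on (k - 3) mod 6. (462 - 3) mod 6 = 3, so u_{462} = u_6 = 11.

11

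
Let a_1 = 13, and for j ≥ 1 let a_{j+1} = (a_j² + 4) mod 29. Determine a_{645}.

27

We have a_1 = 13,  a_2 = 28,  a_3 = 5,  a_4 = 0,  a_5 = 4,  a_6 = 20,  a_7 = 27,  a_8 = 8,  a_9 = 10,  a_{10} = 17,  a_{11} = 3,  a_{12} = 13.
Since a_{12} = a_1 = 13, the sequence is periodic with period 11.
So a_{645} = a_{1 + ((645-1) mod 11)} = a_7 = 27.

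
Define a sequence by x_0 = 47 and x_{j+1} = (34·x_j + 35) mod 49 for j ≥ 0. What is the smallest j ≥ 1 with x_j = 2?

We have x_0 = 47; x_1 = 16; x_2 = 40; x_3 = 23; x_4 = 33; x_5 = 30; x_6 = 26; x_7 = 37; x_8 = 19; x_9 = 44; x_{10} = 12; x_{11} = 2; x_{12} = 5; x_{13} = 9; x_{14} = 47.
The sequence repeats with period 14.
The value 2 first appears (with j ≥ 1) at x_{11}.

11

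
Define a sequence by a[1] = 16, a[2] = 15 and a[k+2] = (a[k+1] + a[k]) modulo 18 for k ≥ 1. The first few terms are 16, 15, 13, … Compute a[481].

We have a[1] = 16,  a[2] = 15,  a[3] = 13,  a[4] = 10,  a[5] = 5,  a[6] = 15,  a[7] = 2,  a[8] = 17,  a[9] = 1,  a[10] = 0,  a[11] = 1,  a[12] = 1,  a[13] = 2,  a[14] = 3,  a[15] = 5,  a[16] = 8,  a[17] = 13,  a[18] = 3,  a[19] = 16,  a[20] = 1,  a[21] = 17,  a[22] = 0,  a[23] = 17,  a[24] = 17,  a[25] = 16,  a[26] = 15.
The sequence repeats with period 24.
(481 - 1) mod 24 = 0, so a[481] = a[1] = 16.

16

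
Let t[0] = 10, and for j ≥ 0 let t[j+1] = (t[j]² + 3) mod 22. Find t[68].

8

Listing terms: t[0] = 10,  t[1] = 15,  t[2] = 8,  t[3] = 1,  t[4] = 4,  t[5] = 19,  t[6] = 12,  t[7] = 15.
Since t[7] = t[1] = 15, the sequence is eventually periodic: after a pre-period of length 1 it cycles with period 6.
For j ≥ 1, t[j] depends only on (j - 1) mod 6. (68 - 1) mod 6 = 1, so t[68] = t[2] = 8.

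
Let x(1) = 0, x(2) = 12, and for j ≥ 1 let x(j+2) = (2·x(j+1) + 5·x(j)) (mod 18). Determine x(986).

x(1) = 0; x(2) = 12; x(3) = 6; x(4) = 0; x(5) = 12.
The sequence repeats with period 3.
(986 - 1) mod 3 = 1, so x(986) = x(2) = 12.

12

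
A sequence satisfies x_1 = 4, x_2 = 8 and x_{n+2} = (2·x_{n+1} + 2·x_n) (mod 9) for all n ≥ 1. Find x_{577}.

4

We have x_1 = 4; x_2 = 8; x_3 = 6; x_4 = 1; x_5 = 5; x_6 = 3; x_7 = 7; x_8 = 2; x_9 = 0; x_{10} = 4; x_{11} = 8.
Since (x_{10}, x_{11}) = (x_1, x_2) = (4, 8) (two consecutive terms determine the rest), the sequence is periodic with period 9.
(577 - 1) mod 9 = 0, so x_{577} = x_1 = 4.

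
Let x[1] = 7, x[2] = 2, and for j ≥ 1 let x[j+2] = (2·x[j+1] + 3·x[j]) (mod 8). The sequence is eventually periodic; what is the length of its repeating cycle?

x[1] = 7, x[2] = 2, x[3] = 1, x[4] = 0, x[5] = 3, x[6] = 6, x[7] = 5, x[8] = 4, x[9] = 7, x[10] = 2.
Since (x[9], x[10]) = (x[1], x[2]) = (7, 2) (two consecutive terms determine the rest), the sequence is periodic with period 8.

8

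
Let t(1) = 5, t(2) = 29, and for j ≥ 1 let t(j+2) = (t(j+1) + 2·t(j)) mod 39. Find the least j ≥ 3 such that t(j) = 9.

9

We have t(1) = 5,  t(2) = 29,  t(3) = 0,  t(4) = 19,  t(5) = 19,  t(6) = 18,  t(7) = 17,  t(8) = 14,  t(9) = 9,  t(10) = 37,  t(11) = 16,  t(12) = 12,  t(13) = 5,  t(14) = 29.
The sequence repeats with period 12.
The value 9 first appears (with j ≥ 3) at t(9).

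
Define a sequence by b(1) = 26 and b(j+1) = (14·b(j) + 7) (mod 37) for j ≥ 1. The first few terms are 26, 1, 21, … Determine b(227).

Computing terms: b(1) = 26, b(2) = 1, b(3) = 21, b(4) = 5, b(5) = 3, b(6) = 12, b(7) = 27, b(8) = 15, b(9) = 32, b(10) = 11, b(11) = 13, b(12) = 4, b(13) = 26.
Since b(13) = b(1) = 26, the sequence is periodic with period 12.
So b(227) = b(1 + ((227-1) mod 12)) = b(11) = 13.

13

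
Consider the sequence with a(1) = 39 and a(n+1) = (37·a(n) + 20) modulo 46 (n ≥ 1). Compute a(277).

13

We have a(1) = 39,  a(2) = 37,  a(3) = 9,  a(4) = 31,  a(5) = 17,  a(6) = 5,  a(7) = 21,  a(8) = 15,  a(9) = 23,  a(10) = 43,  a(11) = 1,  a(12) = 11,  a(13) = 13,  a(14) = 41,  a(15) = 19,  a(16) = 33,  a(17) = 45,  a(18) = 29,  a(19) = 35,  a(20) = 27,  a(21) = 7,  a(22) = 3,  a(23) = 39.
Since a(23) = a(1) = 39, the sequence is periodic with period 22.
So a(277) = a(1 + ((277-1) mod 22)) = a(13) = 13.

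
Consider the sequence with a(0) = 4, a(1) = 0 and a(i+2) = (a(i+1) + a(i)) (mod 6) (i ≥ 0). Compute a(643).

We have a(0) = 4; a(1) = 0; a(2) = 4; a(3) = 4; a(4) = 2; a(5) = 0; a(6) = 2; a(7) = 2; a(8) = 4; a(9) = 0.
Since (a(8), a(9)) = (a(0), a(1)) = (4, 0) (two consecutive terms determine the rest), the sequence is periodic with period 8.
So a(643) = a(0 + ((643-0) mod 8)) = a(3) = 4.

4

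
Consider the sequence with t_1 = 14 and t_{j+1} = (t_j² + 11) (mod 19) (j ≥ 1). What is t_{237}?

Computing terms: t_1 = 14; t_2 = 17; t_3 = 15; t_4 = 8; t_5 = 18; t_6 = 12; t_7 = 3; t_8 = 1; t_9 = 12.
Since t_9 = t_6 = 12, the sequence is eventually periodic: after a pre-period of length 5 it cycles with period 3.
For j ≥ 6, t_j depends only on (j - 6) mod 3. (237 - 6) mod 3 = 0, so t_{237} = t_6 = 12.

12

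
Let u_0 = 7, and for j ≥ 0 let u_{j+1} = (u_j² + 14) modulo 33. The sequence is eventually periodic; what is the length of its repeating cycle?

6

Listing terms: u_0 = 7,  u_1 = 30,  u_2 = 23,  u_3 = 15,  u_4 = 8,  u_5 = 12,  u_6 = 26,  u_7 = 30.
Since u_7 = u_1 = 30, the sequence is eventually periodic: after a pre-period of length 1 it cycles with period 6.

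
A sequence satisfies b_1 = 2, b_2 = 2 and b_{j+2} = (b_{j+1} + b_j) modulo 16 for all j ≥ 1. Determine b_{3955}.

Computing terms: b_1 = 2, b_2 = 2, b_3 = 4, b_4 = 6, b_5 = 10, b_6 = 0, b_7 = 10, b_8 = 10, b_9 = 4, b_{10} = 14, b_{11} = 2, b_{12} = 0, b_{13} = 2, b_{14} = 2.
The sequence repeats with period 12.
So b_{3955} = b_{1 + ((3955-1) mod 12)} = b_7 = 10.

10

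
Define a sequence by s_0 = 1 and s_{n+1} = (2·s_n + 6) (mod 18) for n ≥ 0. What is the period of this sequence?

We have s_0 = 1, s_1 = 8, s_2 = 4, s_3 = 14, s_4 = 16, s_5 = 2, s_6 = 10, s_7 = 8.
Since s_7 = s_1 = 8, the sequence is eventually periodic: after a pre-period of length 1 it cycles with period 6.

6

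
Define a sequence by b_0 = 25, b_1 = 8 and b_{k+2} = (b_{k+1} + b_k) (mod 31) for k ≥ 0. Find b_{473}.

b_0 = 25; b_1 = 8; b_2 = 2; b_3 = 10; b_4 = 12; b_5 = 22; b_6 = 3; b_7 = 25; b_8 = 28; b_9 = 22; b_{10} = 19; b_{11} = 10; b_{12} = 29; b_{13} = 8; b_{14} = 6; b_{15} = 14; b_{16} = 20; b_{17} = 3; b_{18} = 23; b_{19} = 26; b_{20} = 18; b_{21} = 13; b_{22} = 0; b_{23} = 13; b_{24} = 13; b_{25} = 26; b_{26} = 8; b_{27} = 3; b_{28} = 11; b_{29} = 14; b_{30} = 25; b_{31} = 8.
The sequence repeats with period 30.
So b_{473} = b_{0 + ((473-0) mod 30)} = b_{23} = 13.

13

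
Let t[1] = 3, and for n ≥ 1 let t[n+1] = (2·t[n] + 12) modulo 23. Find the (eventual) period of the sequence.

11

We have t[1] = 3; t[2] = 18; t[3] = 2; t[4] = 16; t[5] = 21; t[6] = 8; t[7] = 5; t[8] = 22; t[9] = 10; t[10] = 9; t[11] = 7; t[12] = 3.
Since t[12] = t[1] = 3, the sequence is periodic with period 11.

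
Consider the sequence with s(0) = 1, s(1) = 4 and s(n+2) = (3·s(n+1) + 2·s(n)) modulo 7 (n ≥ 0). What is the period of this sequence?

48

Computing terms: s(0) = 1,  s(1) = 4,  s(2) = 0,  s(3) = 1,  s(4) = 3,  s(5) = 4,  s(6) = 4,  s(7) = 6,  s(8) = 5,  s(9) = 6,  s(10) = 0,  s(11) = 5,  s(12) = 1,  s(13) = 6,  s(14) = 6,  s(15) = 2,  s(16) = 4,  s(17) = 2,  s(18) = 0,  s(19) = 4,  s(20) = 5,  s(21) = 2,  s(22) = 2,  s(23) = 3,  s(24) = 6,  s(25) = 3,  s(26) = 0,  s(27) = 6,  s(28) = 4,  s(29) = 3,  s(30) = 3,  s(31) = 1,  s(32) = 2,  s(33) = 1,  s(34) = 0,  s(35) = 2,  s(36) = 6,  s(37) = 1,  s(38) = 1,  s(39) = 5,  s(40) = 3,  s(41) = 5,  s(42) = 0,  s(43) = 3,  s(44) = 2,  s(45) = 5,  s(46) = 5,  s(47) = 4,  s(48) = 1,  s(49) = 4.
Since (s(48), s(49)) = (s(0), s(1)) = (1, 4) (two consecutive terms determine the rest), the sequence is periodic with period 48.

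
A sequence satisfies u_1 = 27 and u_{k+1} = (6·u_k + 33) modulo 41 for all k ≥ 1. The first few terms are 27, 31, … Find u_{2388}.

Computing terms: u_1 = 27, u_2 = 31, u_3 = 14, u_4 = 35, u_5 = 38, u_6 = 15, u_7 = 0, u_8 = 33, u_9 = 26, u_{10} = 25, u_{11} = 19, u_{12} = 24, u_{13} = 13, u_{14} = 29, u_{15} = 2, u_{16} = 4, u_{17} = 16, u_{18} = 6, u_{19} = 28, u_{20} = 37, u_{21} = 9, u_{22} = 5, u_{23} = 22, u_{24} = 1, u_{25} = 39, u_{26} = 21, u_{27} = 36, u_{28} = 3, u_{29} = 10, u_{30} = 11, u_{31} = 17, u_{32} = 12, u_{33} = 23, u_{34} = 7, u_{35} = 34, u_{36} = 32, u_{37} = 20, u_{38} = 30, u_{39} = 8, u_{40} = 40, u_{41} = 27.
The sequence repeats with period 40.
(2388 - 1) mod 40 = 27, so u_{2388} = u_{28} = 3.

3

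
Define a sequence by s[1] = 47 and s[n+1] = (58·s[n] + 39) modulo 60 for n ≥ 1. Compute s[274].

Computing terms: s[1] = 47; s[2] = 5; s[3] = 29; s[4] = 41; s[5] = 17; s[6] = 5.
Since s[6] = s[2] = 5, the sequence is eventually periodic: after a pre-period of length 1 it cycles with period 4.
For n ≥ 2, s[n] depends only on (n - 2) mod 4. (274 - 2) mod 4 = 0, so s[274] = s[2] = 5.

5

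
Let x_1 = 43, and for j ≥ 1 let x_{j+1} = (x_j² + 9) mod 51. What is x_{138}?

x_1 = 43, x_2 = 22, x_3 = 34, x_4 = 43.
Since x_4 = x_1 = 43, the sequence is periodic with period 3.
(138 - 1) mod 3 = 2, so x_{138} = x_3 = 34.

34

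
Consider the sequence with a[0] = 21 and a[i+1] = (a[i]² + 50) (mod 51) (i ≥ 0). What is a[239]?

8

We have a[0] = 21,  a[1] = 32,  a[2] = 3,  a[3] = 8,  a[4] = 12,  a[5] = 41,  a[6] = 48,  a[7] = 8.
Since a[7] = a[3] = 8, the sequence is eventually periodic: after a pre-period of length 3 it cycles with period 4.
For i ≥ 3, a[i] depends only on (i - 3) mod 4. (239 - 3) mod 4 = 0, so a[239] = a[3] = 8.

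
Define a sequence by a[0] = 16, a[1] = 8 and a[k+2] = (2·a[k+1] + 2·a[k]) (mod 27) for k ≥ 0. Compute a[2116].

a[0] = 16; a[1] = 8; a[2] = 21; a[3] = 4; a[4] = 23; a[5] = 0; a[6] = 19; a[7] = 11; a[8] = 6; a[9] = 7; a[10] = 26; a[11] = 12; a[12] = 22; a[13] = 14; a[14] = 18; a[15] = 10; a[16] = 2; a[17] = 24; a[18] = 25; a[19] = 17; a[20] = 3; a[21] = 13; a[22] = 5; a[23] = 9; a[24] = 1; a[25] = 20; a[26] = 15; a[27] = 16; a[28] = 8.
The sequence repeats with period 27.
(2116 - 0) mod 27 = 10, so a[2116] = a[10] = 26.

26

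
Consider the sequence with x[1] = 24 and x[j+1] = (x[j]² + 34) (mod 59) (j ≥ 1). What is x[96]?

Computing terms: x[1] = 24, x[2] = 20, x[3] = 21, x[4] = 3, x[5] = 43, x[6] = 54, x[7] = 0, x[8] = 34, x[9] = 10, x[10] = 16, x[11] = 54.
Since x[11] = x[6] = 54, the sequence is eventually periodic: after a pre-period of length 5 it cycles with period 5.
For j ≥ 6, x[j] depends only on (j - 6) mod 5. (96 - 6) mod 5 = 0, so x[96] = x[6] = 54.

54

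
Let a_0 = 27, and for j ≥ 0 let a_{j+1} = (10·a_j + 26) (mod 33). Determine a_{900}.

27

We have a_0 = 27,  a_1 = 32,  a_2 = 16,  a_3 = 21,  a_4 = 5,  a_5 = 10,  a_6 = 27.
Since a_6 = a_0 = 27, the sequence is periodic with period 6.
So a_{900} = a_{0 + ((900-0) mod 6)} = a_0 = 27.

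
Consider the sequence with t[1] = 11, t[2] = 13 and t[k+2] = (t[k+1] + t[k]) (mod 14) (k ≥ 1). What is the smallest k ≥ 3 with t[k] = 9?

4

We have t[1] = 11, t[2] = 13, t[3] = 10, t[4] = 9, t[5] = 5, t[6] = 0, t[7] = 5, t[8] = 5, t[9] = 10, t[10] = 1, t[11] = 11, t[12] = 12, t[13] = 9, t[14] = 7, t[15] = 2, t[16] = 9, t[17] = 11, t[18] = 6, t[19] = 3, t[20] = 9, t[21] = 12, t[22] = 7, t[23] = 5, t[24] = 12, t[25] = 3, t[26] = 1, t[27] = 4, t[28] = 5, t[29] = 9, t[30] = 0, t[31] = 9, t[32] = 9, t[33] = 4, t[34] = 13, t[35] = 3, t[36] = 2, t[37] = 5, t[38] = 7, t[39] = 12, t[40] = 5, t[41] = 3, t[42] = 8, t[43] = 11, t[44] = 5, t[45] = 2, t[46] = 7, t[47] = 9, t[48] = 2, t[49] = 11, t[50] = 13.
Since (t[49], t[50]) = (t[1], t[2]) = (11, 13) (two consecutive terms determine the rest), the sequence is periodic with period 48.
The value 9 first appears (with k ≥ 3) at t[4].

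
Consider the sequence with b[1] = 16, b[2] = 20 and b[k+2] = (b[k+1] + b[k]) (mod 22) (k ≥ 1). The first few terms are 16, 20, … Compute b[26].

16

We have b[1] = 16; b[2] = 20; b[3] = 14; b[4] = 12; b[5] = 4; b[6] = 16; b[7] = 20.
Since (b[6], b[7]) = (b[1], b[2]) = (16, 20) (two consecutive terms determine the rest), the sequence is periodic with period 5.
So b[26] = b[1 + ((26-1) mod 5)] = b[1] = 16.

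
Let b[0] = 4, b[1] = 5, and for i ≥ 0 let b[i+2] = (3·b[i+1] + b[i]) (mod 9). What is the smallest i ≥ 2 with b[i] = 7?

Computing terms: b[0] = 4; b[1] = 5; b[2] = 1; b[3] = 8; b[4] = 7; b[5] = 2; b[6] = 4; b[7] = 5.
Since (b[6], b[7]) = (b[0], b[1]) = (4, 5) (two consecutive terms determine the rest), the sequence is periodic with period 6.
The value 7 first appears (with i ≥ 2) at b[4].

4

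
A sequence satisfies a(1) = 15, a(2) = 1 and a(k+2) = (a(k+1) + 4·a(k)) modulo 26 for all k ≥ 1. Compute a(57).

17

Computing terms: a(1) = 15, a(2) = 1, a(3) = 9, a(4) = 13, a(5) = 23, a(6) = 23, a(7) = 11, a(8) = 25, a(9) = 17, a(10) = 13, a(11) = 3, a(12) = 3, a(13) = 15, a(14) = 1.
Since (a(13), a(14)) = (a(1), a(2)) = (15, 1) (two consecutive terms determine the rest), the sequence is periodic with period 12.
(57 - 1) mod 12 = 8, so a(57) = a(9) = 17.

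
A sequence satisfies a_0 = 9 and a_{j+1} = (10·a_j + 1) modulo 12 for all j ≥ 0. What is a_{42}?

Listing terms: a_0 = 9; a_1 = 7; a_2 = 11; a_3 = 3; a_4 = 7.
Since a_4 = a_1 = 7, the sequence is eventually periodic: after a pre-period of length 1 it cycles with period 3.
For j ≥ 1, a_j depends only on (j - 1) mod 3. (42 - 1) mod 3 = 2, so a_{42} = a_3 = 3.

3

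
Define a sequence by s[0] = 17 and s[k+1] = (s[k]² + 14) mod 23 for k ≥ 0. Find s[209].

7

s[0] = 17; s[1] = 4; s[2] = 7; s[3] = 17.
The sequence repeats with period 3.
So s[209] = s[0 + ((209-0) mod 3)] = s[2] = 7.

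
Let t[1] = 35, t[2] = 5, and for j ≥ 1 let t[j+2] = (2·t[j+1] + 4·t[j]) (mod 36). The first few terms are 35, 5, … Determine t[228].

Listing terms: t[1] = 35, t[2] = 5, t[3] = 6, t[4] = 32, t[5] = 16, t[6] = 16, t[7] = 24, t[8] = 4, t[9] = 32, t[10] = 8, t[11] = 0, t[12] = 32, t[13] = 28, t[14] = 4, t[15] = 12, t[16] = 4, t[17] = 20, t[18] = 20, t[19] = 12, t[20] = 32, t[21] = 4, t[22] = 28, t[23] = 0, t[24] = 4, t[25] = 8, t[26] = 32, t[27] = 24, t[28] = 32, t[29] = 16.
Since (t[28], t[29]) = (t[4], t[5]) = (32, 16) (two consecutive terms determine the rest), the sequence is eventually periodic: after a pre-period of length 3 it cycles with period 24.
For j ≥ 4, t[j] depends only on (j - 4) mod 24. (228 - 4) mod 24 = 8, so t[228] = t[12] = 32.

32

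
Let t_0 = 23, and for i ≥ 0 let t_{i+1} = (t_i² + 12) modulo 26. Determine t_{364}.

21

Computing terms: t_0 = 23; t_1 = 21; t_2 = 11; t_3 = 3; t_4 = 21.
Since t_4 = t_1 = 21, the sequence is eventually periodic: after a pre-period of length 1 it cycles with period 3.
For i ≥ 1, t_i depends only on (i - 1) mod 3. (364 - 1) mod 3 = 0, so t_{364} = t_1 = 21.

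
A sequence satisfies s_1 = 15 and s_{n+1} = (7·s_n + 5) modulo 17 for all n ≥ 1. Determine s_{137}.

Computing terms: s_1 = 15; s_2 = 8; s_3 = 10; s_4 = 7; s_5 = 3; s_6 = 9; s_7 = 0; s_8 = 5; s_9 = 6; s_{10} = 13; s_{11} = 11; s_{12} = 14; s_{13} = 1; s_{14} = 12; s_{15} = 4; s_{16} = 16; s_{17} = 15.
The sequence repeats with period 16.
So s_{137} = s_{1 + ((137-1) mod 16)} = s_9 = 6.

6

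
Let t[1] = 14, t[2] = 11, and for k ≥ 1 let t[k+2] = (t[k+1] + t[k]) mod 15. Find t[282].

11

Listing terms: t[1] = 14; t[2] = 11; t[3] = 10; t[4] = 6; t[5] = 1; t[6] = 7; t[7] = 8; t[8] = 0; t[9] = 8; t[10] = 8; t[11] = 1; t[12] = 9; t[13] = 10; t[14] = 4; t[15] = 14; t[16] = 3; t[17] = 2; t[18] = 5; t[19] = 7; t[20] = 12; t[21] = 4; t[22] = 1; t[23] = 5; t[24] = 6; t[25] = 11; t[26] = 2; t[27] = 13; t[28] = 0; t[29] = 13; t[30] = 13; t[31] = 11; t[32] = 9; t[33] = 5; t[34] = 14; t[35] = 4; t[36] = 3; t[37] = 7; t[38] = 10; t[39] = 2; t[40] = 12; t[41] = 14; t[42] = 11.
Since (t[41], t[42]) = (t[1], t[2]) = (14, 11) (two consecutive terms determine the rest), the sequence is periodic with period 40.
So t[282] = t[1 + ((282-1) mod 40)] = t[2] = 11.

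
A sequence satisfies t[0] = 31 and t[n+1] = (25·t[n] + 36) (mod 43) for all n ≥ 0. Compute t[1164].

t[0] = 31,  t[1] = 37,  t[2] = 15,  t[3] = 24,  t[4] = 34,  t[5] = 26,  t[6] = 41,  t[7] = 29,  t[8] = 30,  t[9] = 12,  t[10] = 35,  t[11] = 8,  t[12] = 21,  t[13] = 2,  t[14] = 0,  t[15] = 36,  t[16] = 33,  t[17] = 1,  t[18] = 18,  t[19] = 13,  t[20] = 17,  t[21] = 31.
The sequence repeats with period 21.
(1164 - 0) mod 21 = 9, so t[1164] = t[9] = 12.

12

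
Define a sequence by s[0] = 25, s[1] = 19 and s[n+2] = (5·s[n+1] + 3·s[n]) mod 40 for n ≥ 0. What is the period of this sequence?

We have s[0] = 25; s[1] = 19; s[2] = 10; s[3] = 27; s[4] = 5; s[5] = 26; s[6] = 25; s[7] = 3; s[8] = 10; s[9] = 19; s[10] = 5; s[11] = 2; s[12] = 25; s[13] = 11; s[14] = 10; s[15] = 3; s[16] = 5; s[17] = 34; s[18] = 25; s[19] = 27; s[20] = 10; s[21] = 11; s[22] = 5; s[23] = 18; s[24] = 25; s[25] = 19.
Since (s[24], s[25]) = (s[0], s[1]) = (25, 19) (two consecutive terms determine the rest), the sequence is periodic with period 24.

24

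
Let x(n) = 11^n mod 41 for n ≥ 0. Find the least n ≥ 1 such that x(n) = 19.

3

x(0) = 1,  x(1) = 11,  x(2) = 39,  x(3) = 19,  x(4) = 4,  x(5) = 3,  x(6) = 33,  x(7) = 35,  x(8) = 16,  x(9) = 12,  x(10) = 9,  x(11) = 17,  x(12) = 23,  x(13) = 7,  x(14) = 36,  x(15) = 27,  x(16) = 10,  x(17) = 28,  x(18) = 21,  x(19) = 26,  x(20) = 40,  x(21) = 30,  x(22) = 2,  x(23) = 22,  x(24) = 37,  x(25) = 38,  x(26) = 8,  x(27) = 6,  x(28) = 25,  x(29) = 29,  x(30) = 32,  x(31) = 24,  x(32) = 18,  x(33) = 34,  x(34) = 5,  x(35) = 14,  x(36) = 31,  x(37) = 13,  x(38) = 20,  x(39) = 15,  x(40) = 1.
The sequence repeats with period 40.
The value 19 first appears (with n ≥ 1) at x(3).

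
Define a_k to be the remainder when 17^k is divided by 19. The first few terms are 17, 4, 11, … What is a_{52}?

5

We have a_1 = 17,  a_2 = 4,  a_3 = 11,  a_4 = 16,  a_5 = 6,  a_6 = 7,  a_7 = 5,  a_8 = 9,  a_9 = 1,  a_{10} = 17.
The sequence repeats with period 9.
(52 - 1) mod 9 = 6, so a_{52} = a_7 = 5.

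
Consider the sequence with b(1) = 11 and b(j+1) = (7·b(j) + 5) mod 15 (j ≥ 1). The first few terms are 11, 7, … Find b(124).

b(1) = 11; b(2) = 7; b(3) = 9; b(4) = 8; b(5) = 1; b(6) = 12; b(7) = 14; b(8) = 13; b(9) = 6; b(10) = 2; b(11) = 4; b(12) = 3; b(13) = 11.
The sequence repeats with period 12.
So b(124) = b(1 + ((124-1) mod 12)) = b(4) = 8.

8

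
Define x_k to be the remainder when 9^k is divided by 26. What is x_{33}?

x_0 = 1, x_1 = 9, x_2 = 3, x_3 = 1.
Since x_3 = x_0 = 1, the sequence is periodic with period 3.
So x_{33} = x_{0 + ((33-0) mod 3)} = x_0 = 1.

1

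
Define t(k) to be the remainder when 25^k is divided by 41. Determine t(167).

t(0) = 1; t(1) = 25; t(2) = 10; t(3) = 4; t(4) = 18; t(5) = 40; t(6) = 16; t(7) = 31; t(8) = 37; t(9) = 23; t(10) = 1.
Since t(10) = t(0) = 1, the sequence is periodic with period 10.
(167 - 0) mod 10 = 7, so t(167) = t(7) = 31.

31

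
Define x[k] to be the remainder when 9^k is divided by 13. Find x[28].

9

x[1] = 9; x[2] = 3; x[3] = 1; x[4] = 9.
The sequence repeats with period 3.
(28 - 1) mod 3 = 0, so x[28] = x[1] = 9.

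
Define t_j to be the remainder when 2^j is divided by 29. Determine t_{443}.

10

t_1 = 2,  t_2 = 4,  t_3 = 8,  t_4 = 16,  t_5 = 3,  t_6 = 6,  t_7 = 12,  t_8 = 24,  t_9 = 19,  t_{10} = 9,  t_{11} = 18,  t_{12} = 7,  t_{13} = 14,  t_{14} = 28,  t_{15} = 27,  t_{16} = 25,  t_{17} = 21,  t_{18} = 13,  t_{19} = 26,  t_{20} = 23,  t_{21} = 17,  t_{22} = 5,  t_{23} = 10,  t_{24} = 20,  t_{25} = 11,  t_{26} = 22,  t_{27} = 15,  t_{28} = 1,  t_{29} = 2.
The sequence repeats with period 28.
So t_{443} = t_{1 + ((443-1) mod 28)} = t_{23} = 10.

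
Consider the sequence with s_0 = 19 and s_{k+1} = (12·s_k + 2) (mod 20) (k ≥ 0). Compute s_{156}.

Computing terms: s_0 = 19,  s_1 = 10,  s_2 = 2,  s_3 = 6,  s_4 = 14,  s_5 = 10.
Since s_5 = s_1 = 10, the sequence is eventually periodic: after a pre-period of length 1 it cycles with period 4.
For k ≥ 1, s_k depends only on (k - 1) mod 4. (156 - 1) mod 4 = 3, so s_{156} = s_4 = 14.

14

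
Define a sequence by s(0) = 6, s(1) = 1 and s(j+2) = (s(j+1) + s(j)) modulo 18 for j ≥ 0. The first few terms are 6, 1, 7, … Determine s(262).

Listing terms: s(0) = 6; s(1) = 1; s(2) = 7; s(3) = 8; s(4) = 15; s(5) = 5; s(6) = 2; s(7) = 7; s(8) = 9; s(9) = 16; s(10) = 7; s(11) = 5; s(12) = 12; s(13) = 17; s(14) = 11; s(15) = 10; s(16) = 3; s(17) = 13; s(18) = 16; s(19) = 11; s(20) = 9; s(21) = 2; s(22) = 11; s(23) = 13; s(24) = 6; s(25) = 1.
The sequence repeats with period 24.
So s(262) = s(0 + ((262-0) mod 24)) = s(22) = 11.

11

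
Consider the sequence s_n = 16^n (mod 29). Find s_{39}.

We have s_1 = 16,  s_2 = 24,  s_3 = 7,  s_4 = 25,  s_5 = 23,  s_6 = 20,  s_7 = 1,  s_8 = 16.
The sequence repeats with period 7.
So s_{39} = s_{1 + ((39-1) mod 7)} = s_4 = 25.

25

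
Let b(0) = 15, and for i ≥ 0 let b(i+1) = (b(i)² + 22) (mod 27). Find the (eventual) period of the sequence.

We have b(0) = 15; b(1) = 4; b(2) = 11; b(3) = 8; b(4) = 5; b(5) = 20; b(6) = 17; b(7) = 14; b(8) = 2; b(9) = 26; b(10) = 23; b(11) = 11.
Since b(11) = b(2) = 11, the sequence is eventually periodic: after a pre-period of length 2 it cycles with period 9.

9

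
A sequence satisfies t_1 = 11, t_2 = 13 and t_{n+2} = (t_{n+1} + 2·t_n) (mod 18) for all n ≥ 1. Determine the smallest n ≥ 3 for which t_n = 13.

8

We have t_1 = 11, t_2 = 13, t_3 = 17, t_4 = 7, t_5 = 5, t_6 = 1, t_7 = 11, t_8 = 13.
The sequence repeats with period 6.
The value 13 next appears (with n ≥ 3) at t_8.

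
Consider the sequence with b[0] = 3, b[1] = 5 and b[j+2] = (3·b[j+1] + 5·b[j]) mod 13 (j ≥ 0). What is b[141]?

We have b[0] = 3; b[1] = 5; b[2] = 4; b[3] = 11; b[4] = 1; b[5] = 6; b[6] = 10; b[7] = 8; b[8] = 9; b[9] = 2; b[10] = 12; b[11] = 7; b[12] = 3; b[13] = 5.
The sequence repeats with period 12.
(141 - 0) mod 12 = 9, so b[141] = b[9] = 2.

2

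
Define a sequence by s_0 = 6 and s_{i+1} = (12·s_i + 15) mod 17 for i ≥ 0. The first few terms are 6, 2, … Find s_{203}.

15

s_0 = 6,  s_1 = 2,  s_2 = 5,  s_3 = 7,  s_4 = 14,  s_5 = 13,  s_6 = 1,  s_7 = 10,  s_8 = 16,  s_9 = 3,  s_{10} = 0,  s_{11} = 15,  s_{12} = 8,  s_{13} = 9,  s_{14} = 4,  s_{15} = 12,  s_{16} = 6.
Since s_{16} = s_0 = 6, the sequence is periodic with period 16.
(203 - 0) mod 16 = 11, so s_{203} = s_{11} = 15.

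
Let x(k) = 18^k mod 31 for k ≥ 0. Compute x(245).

x(0) = 1, x(1) = 18, x(2) = 14, x(3) = 4, x(4) = 10, x(5) = 25, x(6) = 16, x(7) = 9, x(8) = 7, x(9) = 2, x(10) = 5, x(11) = 28, x(12) = 8, x(13) = 20, x(14) = 19, x(15) = 1.
The sequence repeats with period 15.
(245 - 0) mod 15 = 5, so x(245) = x(5) = 25.

25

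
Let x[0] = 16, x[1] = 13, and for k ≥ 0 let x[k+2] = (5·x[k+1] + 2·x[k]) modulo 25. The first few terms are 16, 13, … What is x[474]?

7

Computing terms: x[0] = 16,  x[1] = 13,  x[2] = 22,  x[3] = 11,  x[4] = 24,  x[5] = 17,  x[6] = 8,  x[7] = 24,  x[8] = 11,  x[9] = 3,  x[10] = 12,  x[11] = 16,  x[12] = 4,  x[13] = 2,  x[14] = 18,  x[15] = 19,  x[16] = 6,  x[17] = 18,  x[18] = 2,  x[19] = 21,  x[20] = 9,  x[21] = 12,  x[22] = 3,  x[23] = 14,  x[24] = 1,  x[25] = 8,  x[26] = 17,  x[27] = 1,  x[28] = 14,  x[29] = 22,  x[30] = 13,  x[31] = 9,  x[32] = 21,  x[33] = 23,  x[34] = 7,  x[35] = 6,  x[36] = 19,  x[37] = 7,  x[38] = 23,  x[39] = 4,  x[40] = 16,  x[41] = 13.
Since (x[40], x[41]) = (x[0], x[1]) = (16, 13) (two consecutive terms determine the rest), the sequence is periodic with period 40.
(474 - 0) mod 40 = 34, so x[474] = x[34] = 7.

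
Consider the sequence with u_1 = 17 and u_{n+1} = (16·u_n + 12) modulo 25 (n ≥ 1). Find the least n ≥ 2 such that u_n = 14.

17

Listing terms: u_1 = 17,  u_2 = 9,  u_3 = 6,  u_4 = 8,  u_5 = 15,  u_6 = 2,  u_7 = 19,  u_8 = 16,  u_9 = 18,  u_{10} = 0,  u_{11} = 12,  u_{12} = 4,  u_{13} = 1,  u_{14} = 3,  u_{15} = 10,  u_{16} = 22,  u_{17} = 14,  u_{18} = 11,  u_{19} = 13,  u_{20} = 20,  u_{21} = 7,  u_{22} = 24,  u_{23} = 21,  u_{24} = 23,  u_{25} = 5,  u_{26} = 17.
The sequence repeats with period 25.
The value 14 first appears (with n ≥ 2) at u_{17}.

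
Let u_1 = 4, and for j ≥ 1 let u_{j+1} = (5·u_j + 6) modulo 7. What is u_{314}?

5

Computing terms: u_1 = 4, u_2 = 5, u_3 = 3, u_4 = 0, u_5 = 6, u_6 = 1, u_7 = 4.
Since u_7 = u_1 = 4, the sequence is periodic with period 6.
(314 - 1) mod 6 = 1, so u_{314} = u_2 = 5.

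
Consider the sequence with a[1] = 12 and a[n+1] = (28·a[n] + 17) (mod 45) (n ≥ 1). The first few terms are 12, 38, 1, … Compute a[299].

11

We have a[1] = 12, a[2] = 38, a[3] = 1, a[4] = 0, a[5] = 17, a[6] = 43, a[7] = 6, a[8] = 5, a[9] = 22, a[10] = 3, a[11] = 11, a[12] = 10, a[13] = 27, a[14] = 8, a[15] = 16, a[16] = 15, a[17] = 32, a[18] = 13, a[19] = 21, a[20] = 20, a[21] = 37, a[22] = 18, a[23] = 26, a[24] = 25, a[25] = 42, a[26] = 23, a[27] = 31, a[28] = 30, a[29] = 2, a[30] = 28, a[31] = 36, a[32] = 35, a[33] = 7, a[34] = 33, a[35] = 41, a[36] = 40, a[37] = 12.
Since a[37] = a[1] = 12, the sequence is periodic with period 36.
(299 - 1) mod 36 = 10, so a[299] = a[11] = 11.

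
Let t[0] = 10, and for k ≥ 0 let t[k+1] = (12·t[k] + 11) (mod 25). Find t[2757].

11

Computing terms: t[0] = 10,  t[1] = 6,  t[2] = 8,  t[3] = 7,  t[4] = 20,  t[5] = 1,  t[6] = 23,  t[7] = 12,  t[8] = 5,  t[9] = 21,  t[10] = 13,  t[11] = 17,  t[12] = 15,  t[13] = 16,  t[14] = 3,  t[15] = 22,  t[16] = 0,  t[17] = 11,  t[18] = 18,  t[19] = 2,  t[20] = 10.
Since t[20] = t[0] = 10, the sequence is periodic with period 20.
(2757 - 0) mod 20 = 17, so t[2757] = t[17] = 11.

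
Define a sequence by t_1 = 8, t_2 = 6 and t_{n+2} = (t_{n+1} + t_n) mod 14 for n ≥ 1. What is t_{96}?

We have t_1 = 8; t_2 = 6; t_3 = 0; t_4 = 6; t_5 = 6; t_6 = 12; t_7 = 4; t_8 = 2; t_9 = 6; t_{10} = 8; t_{11} = 0; t_{12} = 8; t_{13} = 8; t_{14} = 2; t_{15} = 10; t_{16} = 12; t_{17} = 8; t_{18} = 6.
Since (t_{17}, t_{18}) = (t_1, t_2) = (8, 6) (two consecutive terms determine the rest), the sequence is periodic with period 16.
So t_{96} = t_{1 + ((96-1) mod 16)} = t_{16} = 12.

12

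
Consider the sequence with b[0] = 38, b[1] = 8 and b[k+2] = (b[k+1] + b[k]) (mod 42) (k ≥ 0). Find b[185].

20

Listing terms: b[0] = 38; b[1] = 8; b[2] = 4; b[3] = 12; b[4] = 16; b[5] = 28; b[6] = 2; b[7] = 30; b[8] = 32; b[9] = 20; b[10] = 10; b[11] = 30; b[12] = 40; b[13] = 28; b[14] = 26; b[15] = 12; b[16] = 38; b[17] = 8.
Since (b[16], b[17]) = (b[0], b[1]) = (38, 8) (two consecutive terms determine the rest), the sequence is periodic with period 16.
(185 - 0) mod 16 = 9, so b[185] = b[9] = 20.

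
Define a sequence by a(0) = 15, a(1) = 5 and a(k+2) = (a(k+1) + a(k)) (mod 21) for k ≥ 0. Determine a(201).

a(0) = 15; a(1) = 5; a(2) = 20; a(3) = 4; a(4) = 3; a(5) = 7; a(6) = 10; a(7) = 17; a(8) = 6; a(9) = 2; a(10) = 8; a(11) = 10; a(12) = 18; a(13) = 7; a(14) = 4; a(15) = 11; a(16) = 15; a(17) = 5.
Since (a(16), a(17)) = (a(0), a(1)) = (15, 5) (two consecutive terms determine the rest), the sequence is periodic with period 16.
(201 - 0) mod 16 = 9, so a(201) = a(9) = 2.

2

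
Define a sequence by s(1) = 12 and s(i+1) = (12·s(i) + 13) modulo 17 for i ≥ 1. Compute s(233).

Computing terms: s(1) = 12, s(2) = 4, s(3) = 10, s(4) = 14, s(5) = 11, s(6) = 9, s(7) = 2, s(8) = 3, s(9) = 15, s(10) = 6, s(11) = 0, s(12) = 13, s(13) = 16, s(14) = 1, s(15) = 8, s(16) = 7, s(17) = 12.
The sequence repeats with period 16.
(233 - 1) mod 16 = 8, so s(233) = s(9) = 15.

15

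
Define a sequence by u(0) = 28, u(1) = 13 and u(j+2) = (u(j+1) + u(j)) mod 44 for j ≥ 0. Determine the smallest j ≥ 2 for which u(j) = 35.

Computing terms: u(0) = 28, u(1) = 13, u(2) = 41, u(3) = 10, u(4) = 7, u(5) = 17, u(6) = 24, u(7) = 41, u(8) = 21, u(9) = 18, u(10) = 39, u(11) = 13, u(12) = 8, u(13) = 21, u(14) = 29, u(15) = 6, u(16) = 35, u(17) = 41, u(18) = 32, u(19) = 29, u(20) = 17, u(21) = 2, u(22) = 19, u(23) = 21, u(24) = 40, u(25) = 17, u(26) = 13, u(27) = 30, u(28) = 43, u(29) = 29, u(30) = 28, u(31) = 13.
Since (u(30), u(31)) = (u(0), u(1)) = (28, 13) (two consecutive terms determine the rest), the sequence is periodic with period 30.
The value 35 first appears (with j ≥ 2) at u(16).

16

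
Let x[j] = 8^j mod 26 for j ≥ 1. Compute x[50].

x[1] = 8,  x[2] = 12,  x[3] = 18,  x[4] = 14,  x[5] = 8.
Since x[5] = x[1] = 8, the sequence is periodic with period 4.
So x[50] = x[1 + ((50-1) mod 4)] = x[2] = 12.

12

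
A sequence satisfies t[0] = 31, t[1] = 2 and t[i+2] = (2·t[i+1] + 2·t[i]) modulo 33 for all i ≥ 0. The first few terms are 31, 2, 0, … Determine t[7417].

11

We have t[0] = 31,  t[1] = 2,  t[2] = 0,  t[3] = 4,  t[4] = 8,  t[5] = 24,  t[6] = 31,  t[7] = 11,  t[8] = 18,  t[9] = 25,  t[10] = 20,  t[11] = 24,  t[12] = 22,  t[13] = 26,  t[14] = 30,  t[15] = 13,  t[16] = 20,  t[17] = 0,  t[18] = 7,  t[19] = 14,  t[20] = 9,  t[21] = 13,  t[22] = 11,  t[23] = 15,  t[24] = 19,  t[25] = 2,  t[26] = 9,  t[27] = 22,  t[28] = 29,  t[29] = 3,  t[30] = 31,  t[31] = 2.
Since (t[30], t[31]) = (t[0], t[1]) = (31, 2) (two consecutive terms determine the rest), the sequence is periodic with period 30.
(7417 - 0) mod 30 = 7, so t[7417] = t[7] = 11.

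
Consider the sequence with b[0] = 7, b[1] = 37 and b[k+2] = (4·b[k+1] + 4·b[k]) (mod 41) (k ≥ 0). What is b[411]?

Listing terms: b[0] = 7; b[1] = 37; b[2] = 12; b[3] = 32; b[4] = 12; b[5] = 12; b[6] = 14; b[7] = 22; b[8] = 21; b[9] = 8; b[10] = 34; b[11] = 4; b[12] = 29; b[13] = 9; b[14] = 29; b[15] = 29; b[16] = 27; b[17] = 19; b[18] = 20; b[19] = 33; b[20] = 7; b[21] = 37.
The sequence repeats with period 20.
(411 - 0) mod 20 = 11, so b[411] = b[11] = 4.

4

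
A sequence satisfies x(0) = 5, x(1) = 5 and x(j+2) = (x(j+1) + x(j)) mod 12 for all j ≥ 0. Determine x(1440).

5

x(0) = 5,  x(1) = 5,  x(2) = 10,  x(3) = 3,  x(4) = 1,  x(5) = 4,  x(6) = 5,  x(7) = 9,  x(8) = 2,  x(9) = 11,  x(10) = 1,  x(11) = 0,  x(12) = 1,  x(13) = 1,  x(14) = 2,  x(15) = 3,  x(16) = 5,  x(17) = 8,  x(18) = 1,  x(19) = 9,  x(20) = 10,  x(21) = 7,  x(22) = 5,  x(23) = 0,  x(24) = 5,  x(25) = 5.
Since (x(24), x(25)) = (x(0), x(1)) = (5, 5) (two consecutive terms determine the rest), the sequence is periodic with period 24.
So x(1440) = x(0 + ((1440-0) mod 24)) = x(0) = 5.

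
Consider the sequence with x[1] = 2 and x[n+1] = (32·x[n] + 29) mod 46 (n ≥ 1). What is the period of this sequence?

11

Listing terms: x[1] = 2; x[2] = 1; x[3] = 15; x[4] = 3; x[5] = 33; x[6] = 27; x[7] = 19; x[8] = 39; x[9] = 35; x[10] = 45; x[11] = 43; x[12] = 25; x[13] = 1.
Since x[13] = x[2] = 1, the sequence is eventually periodic: after a pre-period of length 1 it cycles with period 11.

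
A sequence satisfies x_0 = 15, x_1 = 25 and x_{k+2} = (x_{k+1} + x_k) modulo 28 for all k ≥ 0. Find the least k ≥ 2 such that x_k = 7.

12

We have x_0 = 15, x_1 = 25, x_2 = 12, x_3 = 9, x_4 = 21, x_5 = 2, x_6 = 23, x_7 = 25, x_8 = 20, x_9 = 17, x_{10} = 9, x_{11} = 26, x_{12} = 7, x_{13} = 5, x_{14} = 12, x_{15} = 17, x_{16} = 1, x_{17} = 18, x_{18} = 19, x_{19} = 9, x_{20} = 0, x_{21} = 9, x_{22} = 9, x_{23} = 18, x_{24} = 27, x_{25} = 17, x_{26} = 16, x_{27} = 5, x_{28} = 21, x_{29} = 26, x_{30} = 19, x_{31} = 17, x_{32} = 8, x_{33} = 25, x_{34} = 5, x_{35} = 2, x_{36} = 7, x_{37} = 9, x_{38} = 16, x_{39} = 25, x_{40} = 13, x_{41} = 10, x_{42} = 23, x_{43} = 5, x_{44} = 0, x_{45} = 5, x_{46} = 5, x_{47} = 10, x_{48} = 15, x_{49} = 25.
Since (x_{48}, x_{49}) = (x_0, x_1) = (15, 25) (two consecutive terms determine the rest), the sequence is periodic with period 48.
The value 7 first appears (with k ≥ 2) at x_{12}.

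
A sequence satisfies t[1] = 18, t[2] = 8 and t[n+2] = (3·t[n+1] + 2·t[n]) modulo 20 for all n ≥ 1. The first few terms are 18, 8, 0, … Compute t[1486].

12

Listing terms: t[1] = 18, t[2] = 8, t[3] = 0, t[4] = 16, t[5] = 8, t[6] = 16, t[7] = 4, t[8] = 4, t[9] = 0, t[10] = 8, t[11] = 4, t[12] = 8, t[13] = 12, t[14] = 12, t[15] = 0, t[16] = 4, t[17] = 12, t[18] = 4, t[19] = 16, t[20] = 16, t[21] = 0, t[22] = 12, t[23] = 16, t[24] = 12, t[25] = 8, t[26] = 8, t[27] = 0.
Since (t[26], t[27]) = (t[2], t[3]) = (8, 0) (two consecutive terms determine the rest), the sequence is eventually periodic: after a pre-period of length 1 it cycles with period 24.
For n ≥ 2, t[n] depends only on (n - 2) mod 24. (1486 - 2) mod 24 = 20, so t[1486] = t[22] = 12.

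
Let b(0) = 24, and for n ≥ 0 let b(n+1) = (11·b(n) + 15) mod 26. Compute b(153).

Listing terms: b(0) = 24, b(1) = 19, b(2) = 16, b(3) = 9, b(4) = 10, b(5) = 21, b(6) = 12, b(7) = 17, b(8) = 20, b(9) = 1, b(10) = 0, b(11) = 15, b(12) = 24.
The sequence repeats with period 12.
So b(153) = b(0 + ((153-0) mod 12)) = b(9) = 1.

1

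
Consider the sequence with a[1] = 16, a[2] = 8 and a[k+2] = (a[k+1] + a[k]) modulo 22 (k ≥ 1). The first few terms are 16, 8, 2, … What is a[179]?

2

a[1] = 16; a[2] = 8; a[3] = 2; a[4] = 10; a[5] = 12; a[6] = 0; a[7] = 12; a[8] = 12; a[9] = 2; a[10] = 14; a[11] = 16; a[12] = 8.
The sequence repeats with period 10.
(179 - 1) mod 10 = 8, so a[179] = a[9] = 2.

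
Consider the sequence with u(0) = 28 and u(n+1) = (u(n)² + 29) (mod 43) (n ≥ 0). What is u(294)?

We have u(0) = 28,  u(1) = 39,  u(2) = 2,  u(3) = 33,  u(4) = 0,  u(5) = 29,  u(6) = 10,  u(7) = 0.
Since u(7) = u(4) = 0, the sequence is eventually periodic: after a pre-period of length 4 it cycles with period 3.
For n ≥ 4, u(n) depends only on (n - 4) mod 3. (294 - 4) mod 3 = 2, so u(294) = u(6) = 10.

10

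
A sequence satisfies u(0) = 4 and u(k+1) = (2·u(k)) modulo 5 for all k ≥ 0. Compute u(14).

Listing terms: u(0) = 4,  u(1) = 3,  u(2) = 1,  u(3) = 2,  u(4) = 4.
Since u(4) = u(0) = 4, the sequence is periodic with period 4.
(14 - 0) mod 4 = 2, so u(14) = u(2) = 1.

1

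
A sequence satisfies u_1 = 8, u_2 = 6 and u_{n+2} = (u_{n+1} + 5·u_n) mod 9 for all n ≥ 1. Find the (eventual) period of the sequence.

We have u_1 = 8; u_2 = 6; u_3 = 1; u_4 = 4; u_5 = 0; u_6 = 2; u_7 = 2; u_8 = 3; u_9 = 4; u_{10} = 1; u_{11} = 3; u_{12} = 8; u_{13} = 5; u_{14} = 0; u_{15} = 7; u_{16} = 7; u_{17} = 6; u_{18} = 5; u_{19} = 8; u_{20} = 6.
The sequence repeats with period 18.

18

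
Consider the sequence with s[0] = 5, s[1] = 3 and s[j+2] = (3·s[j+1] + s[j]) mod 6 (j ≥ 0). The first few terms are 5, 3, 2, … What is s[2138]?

Listing terms: s[0] = 5; s[1] = 3; s[2] = 2; s[3] = 3; s[4] = 5; s[5] = 0; s[6] = 5; s[7] = 3.
The sequence repeats with period 6.
(2138 - 0) mod 6 = 2, so s[2138] = s[2] = 2.

2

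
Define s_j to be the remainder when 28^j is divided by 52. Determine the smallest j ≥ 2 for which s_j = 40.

12

Computing terms: s_1 = 28, s_2 = 4, s_3 = 8, s_4 = 16, s_5 = 32, s_6 = 12, s_7 = 24, s_8 = 48, s_9 = 44, s_{10} = 36, s_{11} = 20, s_{12} = 40, s_{13} = 28.
The sequence repeats with period 12.
The value 40 first appears (with j ≥ 2) at s_{12}.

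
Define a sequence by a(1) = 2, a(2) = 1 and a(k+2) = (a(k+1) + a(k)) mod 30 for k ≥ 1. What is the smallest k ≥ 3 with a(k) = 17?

Listing terms: a(1) = 2, a(2) = 1, a(3) = 3, a(4) = 4, a(5) = 7, a(6) = 11, a(7) = 18, a(8) = 29, a(9) = 17, a(10) = 16, a(11) = 3, a(12) = 19, a(13) = 22, a(14) = 11, a(15) = 3, a(16) = 14, a(17) = 17, a(18) = 1, a(19) = 18, a(20) = 19, a(21) = 7, a(22) = 26, a(23) = 3, a(24) = 29, a(25) = 2, a(26) = 1.
Since (a(25), a(26)) = (a(1), a(2)) = (2, 1) (two consecutive terms determine the rest), the sequence is periodic with period 24.
The value 17 first appears (with k ≥ 3) at a(9).

9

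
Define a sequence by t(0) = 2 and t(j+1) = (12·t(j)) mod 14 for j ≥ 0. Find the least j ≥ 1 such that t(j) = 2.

Computing terms: t(0) = 2; t(1) = 10; t(2) = 8; t(3) = 12; t(4) = 4; t(5) = 6; t(6) = 2.
Since t(6) = t(0) = 2, the sequence is periodic with period 6.
The value 2 next appears (with j ≥ 1) at t(6).

6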